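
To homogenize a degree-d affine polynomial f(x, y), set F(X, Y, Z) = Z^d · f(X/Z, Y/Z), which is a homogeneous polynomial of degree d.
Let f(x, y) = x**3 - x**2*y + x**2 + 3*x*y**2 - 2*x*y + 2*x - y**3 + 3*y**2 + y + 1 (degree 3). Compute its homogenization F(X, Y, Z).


F(X, Y, Z) = X**3 - X**2*Y + X**2*Z + 3*X*Y**2 - 2*X*Y*Z + 2*X*Z**2 - Y**3 + 3*Y**2*Z + Y*Z**2 + Z**3

deg(f) = 3.
Substitute x = X/Z, y = Y/Z into f, then multiply by Z^3.
  monomial 1·x^3·y^0 ↦ 1·X^3·Y^0·Z^0.
  monomial -1·x^2·y^1 ↦ -1·X^2·Y^1·Z^0.
  monomial 1·x^2·y^0 ↦ 1·X^2·Y^0·Z^1.
  monomial 3·x^1·y^2 ↦ 3·X^1·Y^2·Z^0.
  monomial -2·x^1·y^1 ↦ -2·X^1·Y^1·Z^1.
  monomial 2·x^1·y^0 ↦ 2·X^1·Y^0·Z^2.
  monomial -1·x^0·y^3 ↦ -1·X^0·Y^3·Z^0.
  monomial 3·x^0·y^2 ↦ 3·X^0·Y^2·Z^1.
  monomial 1·x^0·y^1 ↦ 1·X^0·Y^1·Z^2.
  monomial 1·x^0·y^0 ↦ 1·X^0·Y^0·Z^3.
Collecting: F(X, Y, Z) = X**3 - X**2*Y + X**2*Z + 3*X*Y**2 - 2*X*Y*Z + 2*X*Z**2 - Y**3 + 3*Y**2*Z + Y*Z**2 + Z**3.


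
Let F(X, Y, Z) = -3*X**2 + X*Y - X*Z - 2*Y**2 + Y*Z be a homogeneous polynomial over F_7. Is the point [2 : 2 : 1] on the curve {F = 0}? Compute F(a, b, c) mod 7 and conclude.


F(2,2,1) ≡ 5 (mod 7); P is NOT on the curve.

Evaluate F(2, 2, 1) term-by-term (mod 7).
  -3*X**2 ↦ -3·4·1·1 = -12
  X*Y ↦ 1·2·2·1 = 4
  -X*Z ↦ -1·2·1·1 = -2
  -2*Y**2 ↦ -2·1·4·1 = -8
  Y*Z ↦ 1·1·2·1 = 2
Sum: F(2, 2, 1) = (-12) + (4) + (-2) + (-8) + (2) = -16.
Reducing mod 7: -16 ≡ 5 (mod 7).
Since F(a, b, c) ≡ 5 ≠ 0 (mod 7), P does NOT lie on the curve.


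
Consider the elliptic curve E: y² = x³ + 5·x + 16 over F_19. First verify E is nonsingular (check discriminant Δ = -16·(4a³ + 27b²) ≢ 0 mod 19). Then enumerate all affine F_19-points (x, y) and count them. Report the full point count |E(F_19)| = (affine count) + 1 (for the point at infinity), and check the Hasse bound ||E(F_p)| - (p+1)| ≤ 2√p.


Affine points = {(0, 4), (0, 15), (3, 1), (3, 18), (4, 9), (4, 10), (8, 6), (8, 13), (9, 7), (9, 12), (13, 6), (13, 13), (17, 6), (17, 13)}; affine count = 14; |E(F_19)| = 15.

Discriminant check: Δ ∝ 4a³ + 27b² = 4·5³ + 27·16² = 4·125 + 27·256 ≡ 2 (mod 19). Nonzero ⇒ E is nonsingular.
For each x ∈ F_19, compute rhs = x³ + 5·x + 16 mod 19, then count y ∈ F_19 with y² ≡ rhs.
  x = 0: rhs = 16, matching y values: 4, 15 (2 points).
  x = 1: rhs = 3, matching y values: none (0 points).
  x = 2: rhs = 15, matching y values: none (0 points).
  x = 3: rhs = 1, matching y values: 1, 18 (2 points).
  x = 4: rhs = 5, matching y values: 9, 10 (2 points).
  x = 5: rhs = 14, matching y values: none (0 points).
  x = 6: rhs = 15, matching y values: none (0 points).
  x = 7: rhs = 14, matching y values: none (0 points).
  x = 8: rhs = 17, matching y values: 6, 13 (2 points).
  x = 9: rhs = 11, matching y values: 7, 12 (2 points).
  x = 10: rhs = 2, matching y values: none (0 points).
  x = 11: rhs = 15, matching y values: none (0 points).
  x = 12: rhs = 18, matching y values: none (0 points).
  x = 13: rhs = 17, matching y values: 6, 13 (2 points).
  x = 14: rhs = 18, matching y values: none (0 points).
  x = 15: rhs = 8, matching y values: none (0 points).
  x = 16: rhs = 12, matching y values: none (0 points).
  x = 17: rhs = 17, matching y values: 6, 13 (2 points).
  x = 18: rhs = 10, matching y values: none (0 points).
Total affine count: 14.
Full point count |E(F_19)| = 14 + 1 = 15.
Hasse bound: |15 − (19+1)| = |-5| = 5 ≤ 2√19 ≈ 8.7178 ✓.


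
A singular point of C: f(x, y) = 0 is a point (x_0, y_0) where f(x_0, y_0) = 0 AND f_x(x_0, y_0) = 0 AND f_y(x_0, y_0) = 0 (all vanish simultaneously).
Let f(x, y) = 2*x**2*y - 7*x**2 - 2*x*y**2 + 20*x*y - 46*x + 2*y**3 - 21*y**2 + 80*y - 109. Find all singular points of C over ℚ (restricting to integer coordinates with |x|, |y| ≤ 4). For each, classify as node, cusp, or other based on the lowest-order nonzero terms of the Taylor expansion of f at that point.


Singular points: {(-2, 3)}; classification: node.

Compute partial derivatives:
  f_x = 4*x*y - 14*x - 2*y**2 + 20*y - 46.
  f_y = 2*x**2 - 4*x*y + 20*x + 6*y**2 - 42*y + 80.
Scan x_0 ∈ {−4, ..., 4}. For each x_0, f_y(x_0, y) is a polynomial in y; find its integer roots y ∈ {−4, ..., 4}, then test f_x and f at those candidates.
  x = -4: f_y(-4, y) = 6*y**2 - 26*y + 32; no integer root y with |y| ≤ 4.
  x = -3: f_y(-3, y) = 6*y**2 - 30*y + 38; no integer root y with |y| ≤ 4.
  x = -2: f_y(-2, y) = 6*y**2 - 34*y + 48; vanishes at y ∈ {3}. (-2, 3): f_x = 0, f = 0 — SINGULAR.
  x = -1: f_y(-1, y) = 6*y**2 - 38*y + 62; no integer root y with |y| ≤ 4.
  x = 0: f_y(0, y) = 6*y**2 - 42*y + 80; no integer root y with |y| ≤ 4.
  x = 1: f_y(1, y) = 6*y**2 - 46*y + 102; no integer root y with |y| ≤ 4.
  x = 2: f_y(2, y) = 6*y**2 - 50*y + 128; no integer root y with |y| ≤ 4.
  x = 3: f_y(3, y) = 6*y**2 - 54*y + 158; no integer root y with |y| ≤ 4.
  x = 4: f_y(4, y) = 6*y**2 - 58*y + 192; no integer root y with |y| ≤ 4.
Only singular point on the grid: (-2, 3).
Classify: substitute x = -2 + u, y = 3 + v and expand: f = 2*u**2*v - u**2 - 2*u*v**2 + 2*v**3 + v**2.
No constant or linear terms (consistent with a singular point). Quadratic part: -u**2 + v**2. Cubic part: 2*u**2*v - 2*u*v**2 + 2*v**3.
The quadratic part v**2 - u**2 = (v − u)(v + u) splits into two distinct linear factors, so there are two distinct tangent lines y − 3 = ±(x − -2) — this is a node (ordinary double point).
Classification: node.


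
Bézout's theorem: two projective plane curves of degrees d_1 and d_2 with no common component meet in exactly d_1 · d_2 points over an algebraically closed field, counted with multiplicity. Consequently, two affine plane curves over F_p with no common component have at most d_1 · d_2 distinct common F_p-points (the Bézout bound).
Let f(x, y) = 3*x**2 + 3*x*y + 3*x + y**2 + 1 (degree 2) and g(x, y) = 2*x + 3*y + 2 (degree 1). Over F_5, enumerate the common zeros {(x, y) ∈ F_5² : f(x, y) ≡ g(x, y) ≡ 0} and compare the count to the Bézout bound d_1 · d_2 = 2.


Common zeros: ∅; count = 0; Bézout bound = 2.

deg(f) = 2, deg(g) = 1, so Bézout bound = 2.
Scan x ∈ F_5. For each x, list the y ∈ F_5 with f(x, y) ≡ 0 and those with g(x, y) ≡ 0 (mod 5); the common zeros in that column are the intersection.
  x = 0: f ≡ 0 at y ∈ {2, 3}; g ≡ 0 at y ∈ {1}; common: ∅.
  x = 1: f ≡ 0 at y ∈ {3, 4}; g ≡ 0 at y ∈ {2}; common: ∅.
  x = 2: f ≡ 0 at y ∈ {2}; g ≡ 0 at y ∈ {3}; common: ∅.
  x = 3: f ≡ 0 at y ∈ ∅; g ≡ 0 at y ∈ {4}; common: ∅.
  x = 4: f ≡ 0 at y ∈ {4}; g ≡ 0 at y ∈ {0}; common: ∅.
Collecting: common zeros = ∅, so the count is 0.
Comparison with the Bézout bound: 0 ≤ 2 = deg(f)·deg(g), as expected for curves with no common component (the affine F_5-count falls short of the bound because intersections may lie at infinity, over extension fields, or carry multiplicity).


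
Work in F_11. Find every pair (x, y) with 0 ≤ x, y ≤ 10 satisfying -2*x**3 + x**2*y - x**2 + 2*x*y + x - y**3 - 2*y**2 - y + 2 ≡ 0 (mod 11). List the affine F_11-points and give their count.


Affine F_11-points: {(1, 0), (1, 4), (1, 5), (4, 5), (4, 7), (4, 8), (5, 6), (6, 7), (7, 0), (8, 0), (8, 4), (8, 5), (9, 4)}; count = 13.

For each of the 121 pairs (x, y) ∈ F_11², evaluate f(x, y) mod 11. Record the zeros.
  x = 0: [0↦2, 1↦9, 2↦6, 3↦9, 4↦1, 5↦9, 6↦5, 7↦5, 8↦3, 9↦4, 10↦2]  zeros at y ∈ ∅
  x = 1: [0↦0, 1↦10, 2↦10, 3↦5, 4↦0, 5↦0, 6↦10, 7↦2, 8↦3, 9↦7, 10↦8]  zeros at y ∈ {0, 4, 5}
  x = 2: [0↦6, 1↦10, 2↦4, 3↦4, 4↦4, 5↦9, 6↦2, 7↦10, 8↦5, 9↦3, 10↦9]  zeros at y ∈ ∅
  x = 3: [0↦8, 1↦8, 2↦9, 3↦5, 4↦1, 5↦2, 6↦2, 7↦6, 8↦8, 9↦2, 10↦4]  zeros at y ∈ ∅
  x = 4: [0↦5, 1↦3, 2↦2, 3↦7, 4↦1, 5↦0, 6↦9, 7↦0, 8↦0, 9↦3, 10↦3]  zeros at y ∈ {5, 7, 8}
  x = 5: [0↦7, 1↦5, 2↦4, 3↦9, 4↦3, 5↦2, 6↦0, 7↦2, 8↦2, 9↦5, 10↦5]  zeros at y ∈ {6}
  x = 6: [0↦2, 1↦2, 2↦3, 3↦10, 4↦6, 5↦7, 6↦7, 7↦0, 8↦2, 9↦7, 10↦9]  zeros at y ∈ {7}
  x = 7: [0↦0, 1↦4, 2↦9, 3↦9, 4↦9, 5↦3, 6↦7, 7↦4, 8↦10, 9↦8, 10↦3]  zeros at y ∈ {0}
  x = 8: [0↦0, 1↦10, 2↦10, 3↦5, 4↦0, 5↦0, 6↦10, 7↦2, 8↦3, 9↦7, 10↦8]  zeros at y ∈ {0, 4, 5}
  x = 9: [0↦1, 1↦8, 2↦5, 3↦8, 4↦0, 5↦8, 6↦4, 7↦4, 8↦2, 9↦3, 10↦1]  zeros at y ∈ {4}
  x = 10: [0↦2, 1↦8, 2↦4, 3↦6, 4↦8, 5↦4, 6↦10, 7↦9, 8↦6, 9↦6, 10↦3]  zeros at y ∈ ∅
Collecting zeros: affine points = {(1, 0), (1, 4), (1, 5), (4, 5), (4, 7), (4, 8), (5, 6), (6, 7), (7, 0), (8, 0), (8, 4), (8, 5), (9, 4)}.
Total count |C(F_11)_aff| = 13.


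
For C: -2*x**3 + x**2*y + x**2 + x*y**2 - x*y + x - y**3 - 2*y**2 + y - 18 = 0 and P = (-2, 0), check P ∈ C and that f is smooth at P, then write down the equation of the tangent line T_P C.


Tangent line at P: -27*x + 7*y - 54 = 0.

Step 1: f(-2, 0) = 0, so P lies on C.
Step 2: partial derivatives
  f_x(x, y) = -6*x**2 + 2*x*y + 2*x + y**2 - y + 1, f_y(x, y) = x**2 + 2*x*y - x - 3*y**2 - 4*y + 1.
  f_x(P) = -27, f_y(P) = 7 (gradient nonzero, so P is smooth).
Step 3: tangent line at P: -27·(x − -2) + 7·(y − 0) = 0.
Expanding: -27*x + 7*y - 54 = 0.


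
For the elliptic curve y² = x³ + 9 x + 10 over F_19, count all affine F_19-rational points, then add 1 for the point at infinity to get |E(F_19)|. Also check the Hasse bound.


Affine points = {(1, 1), (1, 18), (2, 6), (2, 13), (3, 8), (3, 11), (5, 3), (5, 16), (7, 6), (7, 13), (8, 9), (8, 10), (10, 6), (10, 13), (13, 5), (13, 14), (14, 7), (14, 12), (15, 9), (15, 10), (18, 0)}; affine count = 21; |E(F_19)| = 22.

Discriminant check: Δ ∝ 4a³ + 27b² = 4·9³ + 27·10² = 4·729 + 27·100 ≡ 11 (mod 19). Nonzero ⇒ E is nonsingular.
For each x ∈ F_19, compute rhs = x³ + 9·x + 10 mod 19, then count y ∈ F_19 with y² ≡ rhs.
  x = 0: rhs = 10, matching y values: none (0 points).
  x = 1: rhs = 1, matching y values: 1, 18 (2 points).
  x = 2: rhs = 17, matching y values: 6, 13 (2 points).
  x = 3: rhs = 7, matching y values: 8, 11 (2 points).
  x = 4: rhs = 15, matching y values: none (0 points).
  x = 5: rhs = 9, matching y values: 3, 16 (2 points).
  x = 6: rhs = 14, matching y values: none (0 points).
  x = 7: rhs = 17, matching y values: 6, 13 (2 points).
  x = 8: rhs = 5, matching y values: 9, 10 (2 points).
  x = 9: rhs = 3, matching y values: none (0 points).
  x = 10: rhs = 17, matching y values: 6, 13 (2 points).
  x = 11: rhs = 15, matching y values: none (0 points).
  x = 12: rhs = 3, matching y values: none (0 points).
  x = 13: rhs = 6, matching y values: 5, 14 (2 points).
  x = 14: rhs = 11, matching y values: 7, 12 (2 points).
  x = 15: rhs = 5, matching y values: 9, 10 (2 points).
  x = 16: rhs = 13, matching y values: none (0 points).
  x = 17: rhs = 3, matching y values: none (0 points).
  x = 18: rhs = 0, matching y values: 0 (1 points).
Total affine count: 21.
Full point count |E(F_19)| = 21 + 1 = 22.
Hasse bound: |22 − (19+1)| = |2| = 2 ≤ 2√19 ≈ 8.7178 ✓.


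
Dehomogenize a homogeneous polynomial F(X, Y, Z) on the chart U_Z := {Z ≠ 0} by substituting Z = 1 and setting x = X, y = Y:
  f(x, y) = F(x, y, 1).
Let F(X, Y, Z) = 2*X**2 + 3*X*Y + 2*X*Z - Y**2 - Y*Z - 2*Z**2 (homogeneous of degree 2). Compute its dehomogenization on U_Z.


f(x, y) = 2*x**2 + 3*x*y + 2*x - y**2 - y - 2

On U_Z we set Z = 1. Each monomial c·X^i·Y^j·Z^k in F becomes c·x^i·y^j·1^k = c·x^i·y^j.
Substituting Z = 1: F(X, Y, 1) = 2*x**2 + 3*x*y + 2*x - y**2 - y - 2.
Note: deg(f) ≤ deg(F) = 2; strict inequality happens when F is divisible by Z (lost terms).


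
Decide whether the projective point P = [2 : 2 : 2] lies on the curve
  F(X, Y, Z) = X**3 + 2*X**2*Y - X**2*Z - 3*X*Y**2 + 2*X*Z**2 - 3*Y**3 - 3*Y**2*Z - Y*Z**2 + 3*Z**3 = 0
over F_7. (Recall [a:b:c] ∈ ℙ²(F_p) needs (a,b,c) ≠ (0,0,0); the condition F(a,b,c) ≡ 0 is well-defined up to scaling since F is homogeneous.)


F(2,2,2) ≡ 4 (mod 7); P is NOT on the curve.

Evaluate F(2, 2, 2) term-by-term (mod 7).
  X**3 ↦ 1·8·1·1 = 8
  2*X**2*Y ↦ 2·4·2·1 = 16
  -X**2*Z ↦ -1·4·1·2 = -8
  -3*X*Y**2 ↦ -3·2·4·1 = -24
  2*X*Z**2 ↦ 2·2·1·4 = 16
  -3*Y**3 ↦ -3·1·8·1 = -24
  -3*Y**2*Z ↦ -3·1·4·2 = -24
  -Y*Z**2 ↦ -1·1·2·4 = -8
  3*Z**3 ↦ 3·1·1·8 = 24
Sum: F(2, 2, 2) = (8) + (16) + (-8) + (-24) + (16) + (-24) + (-24) + (-8) + (24) = -24.
Reducing mod 7: -24 ≡ 4 (mod 7).
Since F(a, b, c) ≡ 4 ≠ 0 (mod 7), P does NOT lie on the curve.


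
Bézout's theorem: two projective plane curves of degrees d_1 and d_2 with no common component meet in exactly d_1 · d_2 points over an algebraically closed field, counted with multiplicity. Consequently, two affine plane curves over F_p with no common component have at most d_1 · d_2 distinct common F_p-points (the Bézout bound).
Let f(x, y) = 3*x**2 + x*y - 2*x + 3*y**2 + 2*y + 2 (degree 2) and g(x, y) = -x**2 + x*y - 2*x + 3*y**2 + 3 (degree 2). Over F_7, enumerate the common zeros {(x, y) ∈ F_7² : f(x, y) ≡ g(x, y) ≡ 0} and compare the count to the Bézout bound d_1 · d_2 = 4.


Common zeros: {(1, 2), (2, 3), (4, 0), (6, 2)}; count = 4; Bézout bound = 4.

deg(f) = 2, deg(g) = 2, so Bézout bound = 4.
Scan x ∈ F_7. For each x, list the y ∈ F_7 with f(x, y) ≡ 0 and those with g(x, y) ≡ 0 (mod 7); the common zeros in that column are the intersection.
  x = 0: f ≡ 0 at y ∈ {1, 3}; g ≡ 0 at y ∈ ∅; common: ∅.
  x = 1: f ≡ 0 at y ∈ {2, 4}; g ≡ 0 at y ∈ {0, 2}; common: {2}.
  x = 2: f ≡ 0 at y ∈ {3, 5}; g ≡ 0 at y ∈ {1, 3}; common: {3}.
  x = 3: f ≡ 0 at y ∈ {4, 6}; g ≡ 0 at y ∈ ∅; common: ∅.
  x = 4: f ≡ 0 at y ∈ {0, 5}; g ≡ 0 at y ∈ {0, 1}; common: {0}.
  x = 5: f ≡ 0 at y ∈ {1, 6}; g ≡ 0 at y ∈ ∅; common: ∅.
  x = 6: f ≡ 0 at y ∈ {0, 2}; g ≡ 0 at y ∈ {2, 3}; common: {2}.
Collecting: common zeros = {(1, 2), (2, 3), (4, 0), (6, 2)}, so the count is 4.
Comparison with the Bézout bound: 4 ≤ 4 = deg(f)·deg(g), as expected for curves with no common component (the bound is attained).


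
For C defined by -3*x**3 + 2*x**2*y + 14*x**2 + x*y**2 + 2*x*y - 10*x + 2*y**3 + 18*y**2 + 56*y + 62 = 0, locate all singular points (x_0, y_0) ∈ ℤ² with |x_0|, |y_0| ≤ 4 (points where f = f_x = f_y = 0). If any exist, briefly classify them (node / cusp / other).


Singular points: {(1, -3)}; classification: node.

Compute partial derivatives:
  f_x = -9*x**2 + 4*x*y + 28*x + y**2 + 2*y - 10.
  f_y = 2*x**2 + 2*x*y + 2*x + 6*y**2 + 36*y + 56.
Scan x_0 ∈ {−4, ..., 4}. For each x_0, f_y(x_0, y) is a polynomial in y; find its integer roots y ∈ {−4, ..., 4}, then test f_x and f at those candidates.
  x = -4: f_y(-4, y) = 6*y**2 + 28*y + 80; no integer root y with |y| ≤ 4.
  x = -3: f_y(-3, y) = 6*y**2 + 30*y + 68; no integer root y with |y| ≤ 4.
  x = -2: f_y(-2, y) = 6*y**2 + 32*y + 60; no integer root y with |y| ≤ 4.
  x = -1: f_y(-1, y) = 6*y**2 + 34*y + 56; no integer root y with |y| ≤ 4.
  x = 0: f_y(0, y) = 6*y**2 + 36*y + 56; no integer root y with |y| ≤ 4.
  x = 1: f_y(1, y) = 6*y**2 + 38*y + 60; vanishes at y ∈ {-3}. (1, -3): f_x = 0, f = 0 — SINGULAR.
  x = 2: f_y(2, y) = 6*y**2 + 40*y + 68; no integer root y with |y| ≤ 4.
  x = 3: f_y(3, y) = 6*y**2 + 42*y + 80; no integer root y with |y| ≤ 4.
  x = 4: f_y(4, y) = 6*y**2 + 44*y + 96; no integer root y with |y| ≤ 4.
Only singular point on the grid: (1, -3).
Classify: substitute x = 1 + u, y = -3 + v and expand: f = -3*u**3 + 2*u**2*v - u**2 + u*v**2 + 2*v**3 + v**2.
No constant or linear terms (consistent with a singular point). Quadratic part: -u**2 + v**2. Cubic part: -3*u**3 + 2*u**2*v + u*v**2 + 2*v**3.
The quadratic part v**2 - u**2 = (v − u)(v + u) splits into two distinct linear factors, so there are two distinct tangent lines y − -3 = ±(x − 1) — this is a node (ordinary double point).
Classification: node.


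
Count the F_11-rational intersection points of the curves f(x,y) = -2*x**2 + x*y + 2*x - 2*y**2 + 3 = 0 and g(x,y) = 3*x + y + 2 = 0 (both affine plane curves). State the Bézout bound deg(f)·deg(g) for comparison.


Common zeros: ∅; count = 0; Bézout bound = 2.

deg(f) = 2, deg(g) = 1, so Bézout bound = 2.
Scan x ∈ F_11. For each x, list the y ∈ F_11 with f(x, y) ≡ 0 and those with g(x, y) ≡ 0 (mod 11); the common zeros in that column are the intersection.
  x = 0: f ≡ 0 at y ∈ ∅; g ≡ 0 at y ∈ {9}; common: ∅.
  x = 1: f ≡ 0 at y ∈ {7, 10}; g ≡ 0 at y ∈ {6}; common: ∅.
  x = 2: f ≡ 0 at y ∈ ∅; g ≡ 0 at y ∈ {3}; common: ∅.
  x = 3: f ≡ 0 at y ∈ {2, 5}; g ≡ 0 at y ∈ {0}; common: ∅.
  x = 4: f ≡ 0 at y ∈ ∅; g ≡ 0 at y ∈ {8}; common: ∅.
  x = 5: f ≡ 0 at y ∈ {9, 10}; g ≡ 0 at y ∈ {5}; common: ∅.
  x = 6: f ≡ 0 at y ∈ {5, 9}; g ≡ 0 at y ∈ {2}; common: ∅.
  x = 7: f ≡ 0 at y ∈ ∅; g ≡ 0 at y ∈ {10}; common: ∅.
  x = 8: f ≡ 0 at y ∈ ∅; g ≡ 0 at y ∈ {7}; common: ∅.
  x = 9: f ≡ 0 at y ∈ {3, 7}; g ≡ 0 at y ∈ {4}; common: ∅.
  x = 10: f ≡ 0 at y ∈ {2, 3}; g ≡ 0 at y ∈ {1}; common: ∅.
Collecting: common zeros = ∅, so the count is 0.
Comparison with the Bézout bound: 0 ≤ 2 = deg(f)·deg(g), as expected for curves with no common component (the affine F_11-count falls short of the bound because intersections may lie at infinity, over extension fields, or carry multiplicity).


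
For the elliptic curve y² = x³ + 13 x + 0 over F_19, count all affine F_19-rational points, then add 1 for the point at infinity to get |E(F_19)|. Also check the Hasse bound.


Affine points = {(0, 0), (3, 3), (3, 16), (5, 0), (6, 3), (6, 16), (7, 4), (7, 15), (10, 3), (10, 16), (11, 7), (11, 12), (14, 0), (15, 6), (15, 13), (17, 2), (17, 17), (18, 9), (18, 10)}; affine count = 19; |E(F_19)| = 20.

Discriminant check: Δ ∝ 4a³ + 27b² = 4·13³ + 27·0² = 4·2197 + 27·0 ≡ 10 (mod 19). Nonzero ⇒ E is nonsingular.
For each x ∈ F_19, compute rhs = x³ + 13·x + 0 mod 19, then count y ∈ F_19 with y² ≡ rhs.
  x = 0: rhs = 0, matching y values: 0 (1 points).
  x = 1: rhs = 14, matching y values: none (0 points).
  x = 2: rhs = 15, matching y values: none (0 points).
  x = 3: rhs = 9, matching y values: 3, 16 (2 points).
  x = 4: rhs = 2, matching y values: none (0 points).
  x = 5: rhs = 0, matching y values: 0 (1 points).
  x = 6: rhs = 9, matching y values: 3, 16 (2 points).
  x = 7: rhs = 16, matching y values: 4, 15 (2 points).
  x = 8: rhs = 8, matching y values: none (0 points).
  x = 9: rhs = 10, matching y values: none (0 points).
  x = 10: rhs = 9, matching y values: 3, 16 (2 points).
  x = 11: rhs = 11, matching y values: 7, 12 (2 points).
  x = 12: rhs = 3, matching y values: none (0 points).
  x = 13: rhs = 10, matching y values: none (0 points).
  x = 14: rhs = 0, matching y values: 0 (1 points).
  x = 15: rhs = 17, matching y values: 6, 13 (2 points).
  x = 16: rhs = 10, matching y values: none (0 points).
  x = 17: rhs = 4, matching y values: 2, 17 (2 points).
  x = 18: rhs = 5, matching y values: 9, 10 (2 points).
Total affine count: 19.
Full point count |E(F_19)| = 19 + 1 = 20.
Hasse bound: |20 − (19+1)| = |0| = 0 ≤ 2√19 ≈ 8.7178 ✓.


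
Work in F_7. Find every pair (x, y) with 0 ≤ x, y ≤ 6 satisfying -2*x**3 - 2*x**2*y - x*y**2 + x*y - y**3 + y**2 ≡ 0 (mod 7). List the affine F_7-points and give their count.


Affine F_7-points: {(0, 0), (0, 1), (1, 4), (1, 6), (2, 3), (2, 5), (3, 4), (4, 3), (5, 2), (5, 3), (5, 5), (6, 1), (6, 4)}; count = 13.

For each of the 49 pairs (x, y) ∈ F_7², evaluate f(x, y) mod 7. Record the zeros.
  x = 0: [0↦0, 1↦0, 2↦3, 3↦3, 4↦1, 5↦5, 6↦2]  zeros at y ∈ {0, 1}
  x = 1: [0↦5, 1↦3, 2↦2, 3↦3, 4↦0, 5↦1, 6↦0]  zeros at y ∈ {4, 6}
  x = 2: [0↦5, 1↦4, 2↦2, 3↦0, 4↦6, 5↦0, 6↦4]  zeros at y ∈ {3, 5}
  x = 3: [0↦2, 1↦5, 2↦5, 3↦3, 4↦0, 5↦4, 6↦2]  zeros at y ∈ {4}
  x = 4: [0↦5, 1↦1, 2↦6, 3↦0, 4↦5, 5↦1, 6↦3]  zeros at y ∈ {3}
  x = 5: [0↦2, 1↦1, 2↦0, 3↦0, 4↦2, 5↦0, 6↦2]  zeros at y ∈ {2, 3, 5}
  x = 6: [0↦2, 1↦0, 2↦3, 3↦5, 4↦0, 5↦3, 6↦1]  zeros at y ∈ {1, 4}
Collecting zeros: affine points = {(0, 0), (0, 1), (1, 4), (1, 6), (2, 3), (2, 5), (3, 4), (4, 3), (5, 2), (5, 3), (5, 5), (6, 1), (6, 4)}.
Total count |C(F_7)_aff| = 13.


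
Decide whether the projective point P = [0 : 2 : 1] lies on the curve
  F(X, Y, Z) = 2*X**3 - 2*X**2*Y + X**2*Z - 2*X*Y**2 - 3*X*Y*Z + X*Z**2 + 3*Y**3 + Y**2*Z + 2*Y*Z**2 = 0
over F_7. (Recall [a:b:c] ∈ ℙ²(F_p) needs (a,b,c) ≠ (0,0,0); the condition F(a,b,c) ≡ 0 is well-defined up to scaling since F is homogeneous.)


F(0,2,1) ≡ 4 (mod 7); P is NOT on the curve.

Evaluate F(0, 2, 1) term-by-term (mod 7).
  2*X**3 ↦ 2·0·1·1 = 0
  -2*X**2*Y ↦ -2·0·2·1 = 0
  X**2*Z ↦ 1·0·1·1 = 0
  -2*X*Y**2 ↦ -2·0·4·1 = 0
  -3*X*Y*Z ↦ -3·0·2·1 = 0
  X*Z**2 ↦ 1·0·1·1 = 0
  3*Y**3 ↦ 3·1·8·1 = 24
  Y**2*Z ↦ 1·1·4·1 = 4
  2*Y*Z**2 ↦ 2·1·2·1 = 4
Sum: F(0, 2, 1) = (0) + (0) + (0) + (0) + (0) + (0) + (24) + (4) + (4) = 32.
Reducing mod 7: 32 ≡ 4 (mod 7).
Since F(a, b, c) ≡ 4 ≠ 0 (mod 7), P does NOT lie on the curve.


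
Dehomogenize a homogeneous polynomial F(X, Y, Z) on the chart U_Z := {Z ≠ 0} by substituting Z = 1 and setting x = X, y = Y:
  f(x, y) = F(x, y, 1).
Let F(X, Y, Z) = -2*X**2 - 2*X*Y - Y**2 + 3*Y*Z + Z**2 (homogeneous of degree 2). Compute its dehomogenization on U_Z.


f(x, y) = -2*x**2 - 2*x*y - y**2 + 3*y + 1

On U_Z we set Z = 1. Each monomial c·X^i·Y^j·Z^k in F becomes c·x^i·y^j·1^k = c·x^i·y^j.
Substituting Z = 1: F(X, Y, 1) = -2*x**2 - 2*x*y - y**2 + 3*y + 1.
Note: deg(f) ≤ deg(F) = 2; strict inequality happens when F is divisible by Z (lost terms).


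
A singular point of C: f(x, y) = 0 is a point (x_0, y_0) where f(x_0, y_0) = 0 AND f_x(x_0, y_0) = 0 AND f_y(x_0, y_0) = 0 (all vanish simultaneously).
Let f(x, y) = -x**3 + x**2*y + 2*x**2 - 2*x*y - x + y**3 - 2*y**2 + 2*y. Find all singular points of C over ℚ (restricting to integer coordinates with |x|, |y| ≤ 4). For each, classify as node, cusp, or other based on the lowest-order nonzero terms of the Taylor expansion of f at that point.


Singular points: {(1, 1)}; classification: cusp.

Compute partial derivatives:
  f_x = -3*x**2 + 2*x*y + 4*x - 2*y - 1.
  f_y = x**2 - 2*x + 3*y**2 - 4*y + 2.
Scan x_0 ∈ {−4, ..., 4}. For each x_0, f_y(x_0, y) is a polynomial in y; find its integer roots y ∈ {−4, ..., 4}, then test f_x and f at those candidates.
  x = -4: f_y(-4, y) = 3*y**2 - 4*y + 26; no integer root y with |y| ≤ 4.
  x = -3: f_y(-3, y) = 3*y**2 - 4*y + 17; no integer root y with |y| ≤ 4.
  x = -2: f_y(-2, y) = 3*y**2 - 4*y + 10; no integer root y with |y| ≤ 4.
  x = -1: f_y(-1, y) = 3*y**2 - 4*y + 5; no integer root y with |y| ≤ 4.
  x = 0: f_y(0, y) = 3*y**2 - 4*y + 2; no integer root y with |y| ≤ 4.
  x = 1: f_y(1, y) = 3*y**2 - 4*y + 1; vanishes at y ∈ {1}. (1, 1): f_x = 0, f = 0 — SINGULAR.
  x = 2: f_y(2, y) = 3*y**2 - 4*y + 2; no integer root y with |y| ≤ 4.
  x = 3: f_y(3, y) = 3*y**2 - 4*y + 5; no integer root y with |y| ≤ 4.
  x = 4: f_y(4, y) = 3*y**2 - 4*y + 10; no integer root y with |y| ≤ 4.
Only singular point on the grid: (1, 1).
Classify: substitute x = 1 + u, y = 1 + v and expand: f = -u**3 + u**2*v + v**3 + v**2.
No constant or linear terms (consistent with a singular point). Quadratic part: v**2. Cubic part: -u**3 + u**2*v + v**3.
The quadratic part v**2 is a perfect square, so there is a single (double) tangent line v = 0, i.e. y = 1. Restricting the cubic part to that line (v = 0) leaves -u**3 ≠ 0, so f is not divisible by v and the branch is v² ≈ u**3 to lowest order — this is a cusp.
Classification: cusp.


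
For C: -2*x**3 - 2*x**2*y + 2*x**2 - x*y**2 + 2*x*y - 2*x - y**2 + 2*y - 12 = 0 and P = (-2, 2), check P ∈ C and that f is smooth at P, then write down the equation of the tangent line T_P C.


Tangent line at P: -18*x - 6*y - 24 = 0.

Step 1: f(-2, 2) = 0, so P lies on C.
Step 2: partial derivatives
  f_x(x, y) = -6*x**2 - 4*x*y + 4*x - y**2 + 2*y - 2, f_y(x, y) = -2*x**2 - 2*x*y + 2*x - 2*y + 2.
  f_x(P) = -18, f_y(P) = -6 (gradient nonzero, so P is smooth).
Step 3: tangent line at P: -18·(x − -2) + -6·(y − 2) = 0.
Expanding: -18*x - 6*y - 24 = 0.


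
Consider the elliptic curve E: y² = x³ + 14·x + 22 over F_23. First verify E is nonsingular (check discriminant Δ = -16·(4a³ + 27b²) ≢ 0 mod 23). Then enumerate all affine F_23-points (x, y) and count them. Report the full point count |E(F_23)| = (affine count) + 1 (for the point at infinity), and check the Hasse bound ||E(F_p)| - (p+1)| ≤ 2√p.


Affine points = {(2, 9), (2, 14), (4, 2), (4, 21), (6, 0), (7, 7), (7, 16), (8, 5), (8, 18), (9, 7), (9, 16), (10, 9), (10, 14), (11, 9), (11, 14), (12, 3), (12, 20), (13, 3), (13, 20), (14, 8), (14, 15), (16, 8), (16, 15), (21, 3), (21, 20)}; affine count = 25; |E(F_23)| = 26.

Discriminant check: Δ ∝ 4a³ + 27b² = 4·14³ + 27·22² = 4·2744 + 27·484 ≡ 9 (mod 23). Nonzero ⇒ E is nonsingular.
For each x ∈ F_23, compute rhs = x³ + 14·x + 22 mod 23, then count y ∈ F_23 with y² ≡ rhs.
  x = 0: rhs = 22, matching y values: none (0 points).
  x = 1: rhs = 14, matching y values: none (0 points).
  x = 2: rhs = 12, matching y values: 9, 14 (2 points).
  x = 3: rhs = 22, matching y values: none (0 points).
  x = 4: rhs = 4, matching y values: 2, 21 (2 points).
  x = 5: rhs = 10, matching y values: none (0 points).
  x = 6: rhs = 0, matching y values: 0 (1 points).
  x = 7: rhs = 3, matching y values: 7, 16 (2 points).
  x = 8: rhs = 2, matching y values: 5, 18 (2 points).
  x = 9: rhs = 3, matching y values: 7, 16 (2 points).
  x = 10: rhs = 12, matching y values: 9, 14 (2 points).
  x = 11: rhs = 12, matching y values: 9, 14 (2 points).
  x = 12: rhs = 9, matching y values: 3, 20 (2 points).
  x = 13: rhs = 9, matching y values: 3, 20 (2 points).
  x = 14: rhs = 18, matching y values: 8, 15 (2 points).
  x = 15: rhs = 19, matching y values: none (0 points).
  x = 16: rhs = 18, matching y values: 8, 15 (2 points).
  x = 17: rhs = 21, matching y values: none (0 points).
  x = 18: rhs = 11, matching y values: none (0 points).
  x = 19: rhs = 17, matching y values: none (0 points).
  x = 20: rhs = 22, matching y values: none (0 points).
  x = 21: rhs = 9, matching y values: 3, 20 (2 points).
  x = 22: rhs = 7, matching y values: none (0 points).
Total affine count: 25.
Full point count |E(F_23)| = 25 + 1 = 26.
Hasse bound: |26 − (23+1)| = |2| = 2 ≤ 2√23 ≈ 9.5917 ✓.


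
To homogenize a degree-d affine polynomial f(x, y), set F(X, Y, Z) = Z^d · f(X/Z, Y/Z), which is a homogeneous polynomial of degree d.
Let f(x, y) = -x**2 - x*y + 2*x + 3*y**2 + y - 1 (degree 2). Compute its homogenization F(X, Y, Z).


F(X, Y, Z) = -X**2 - X*Y + 2*X*Z + 3*Y**2 + Y*Z - Z**2

deg(f) = 2.
Substitute x = X/Z, y = Y/Z into f, then multiply by Z^2.
  monomial -1·x^2·y^0 ↦ -1·X^2·Y^0·Z^0.
  monomial -1·x^1·y^1 ↦ -1·X^1·Y^1·Z^0.
  monomial 2·x^1·y^0 ↦ 2·X^1·Y^0·Z^1.
  monomial 3·x^0·y^2 ↦ 3·X^0·Y^2·Z^0.
  monomial 1·x^0·y^1 ↦ 1·X^0·Y^1·Z^1.
  monomial -1·x^0·y^0 ↦ -1·X^0·Y^0·Z^2.
Collecting: F(X, Y, Z) = -X**2 - X*Y + 2*X*Z + 3*Y**2 + Y*Z - Z**2.


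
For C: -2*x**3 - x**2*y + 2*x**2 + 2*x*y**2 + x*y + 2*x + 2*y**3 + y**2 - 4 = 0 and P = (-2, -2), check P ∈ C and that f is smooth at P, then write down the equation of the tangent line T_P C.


Tangent line at P: -32*x + 30*y - 4 = 0.

Step 1: f(-2, -2) = 0, so P lies on C.
Step 2: partial derivatives
  f_x(x, y) = -6*x**2 - 2*x*y + 4*x + 2*y**2 + y + 2, f_y(x, y) = -x**2 + 4*x*y + x + 6*y**2 + 2*y.
  f_x(P) = -32, f_y(P) = 30 (gradient nonzero, so P is smooth).
Step 3: tangent line at P: -32·(x − -2) + 30·(y − -2) = 0.
Expanding: -32*x + 30*y - 4 = 0.


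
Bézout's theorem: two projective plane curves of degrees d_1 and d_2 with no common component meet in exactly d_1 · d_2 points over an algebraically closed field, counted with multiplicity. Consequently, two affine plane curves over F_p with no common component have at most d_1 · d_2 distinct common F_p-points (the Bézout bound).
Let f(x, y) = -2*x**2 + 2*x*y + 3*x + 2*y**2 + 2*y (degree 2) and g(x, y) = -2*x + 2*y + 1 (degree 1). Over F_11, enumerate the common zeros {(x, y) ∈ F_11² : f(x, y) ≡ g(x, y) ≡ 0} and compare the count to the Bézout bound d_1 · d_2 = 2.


Common zeros: ∅; count = 0; Bézout bound = 2.

deg(f) = 2, deg(g) = 1, so Bézout bound = 2.
Scan x ∈ F_11. For each x, list the y ∈ F_11 with f(x, y) ≡ 0 and those with g(x, y) ≡ 0 (mod 11); the common zeros in that column are the intersection.
  x = 0: f ≡ 0 at y ∈ {0, 10}; g ≡ 0 at y ∈ {5}; common: ∅.
  x = 1: f ≡ 0 at y ∈ ∅; g ≡ 0 at y ∈ {6}; common: ∅.
  x = 2: f ≡ 0 at y ∈ ∅; g ≡ 0 at y ∈ {7}; common: ∅.
  x = 3: f ≡ 0 at y ∈ {3, 4}; g ≡ 0 at y ∈ {8}; common: ∅.
  x = 4: f ≡ 0 at y ∈ ∅; g ≡ 0 at y ∈ {9}; common: ∅.
  x = 5: f ≡ 0 at y ∈ ∅; g ≡ 0 at y ∈ {10}; common: ∅.
  x = 6: f ≡ 0 at y ∈ {5, 10}; g ≡ 0 at y ∈ {0}; common: ∅.
  x = 7: f ≡ 0 at y ∈ {0, 3}; g ≡ 0 at y ∈ {1}; common: ∅.
  x = 8: f ≡ 0 at y ∈ {4, 9}; g ≡ 0 at y ∈ {2}; common: ∅.
  x = 9: f ≡ 0 at y ∈ ∅; g ≡ 0 at y ∈ {3}; common: ∅.
  x = 10: f ≡ 0 at y ∈ ∅; g ≡ 0 at y ∈ {4}; common: ∅.
Collecting: common zeros = ∅, so the count is 0.
Comparison with the Bézout bound: 0 ≤ 2 = deg(f)·deg(g), as expected for curves with no common component (the affine F_11-count falls short of the bound because intersections may lie at infinity, over extension fields, or carry multiplicity).


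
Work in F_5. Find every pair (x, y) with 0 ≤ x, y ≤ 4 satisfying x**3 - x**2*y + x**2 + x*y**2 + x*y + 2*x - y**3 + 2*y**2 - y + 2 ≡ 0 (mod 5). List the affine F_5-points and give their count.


Affine F_5-points: {(0, 2), (0, 3), (2, 2), (4, 0), (4, 2), (4, 4)}; count = 6.

For each of the 25 pairs (x, y) ∈ F_5², evaluate f(x, y) mod 5. Record the zeros.
  x = 0: [0↦2, 1↦2, 2↦0, 3↦0, 4↦1]  zeros at y ∈ {2, 3}
  x = 1: [0↦1, 1↦2, 2↦3, 3↦3, 4↦1]  zeros at y ∈ ∅
  x = 2: [0↦3, 1↦3, 2↦0, 3↦3, 4↦1]  zeros at y ∈ {2}
  x = 3: [0↦4, 1↦1, 2↦2, 3↦1, 4↦2]  zeros at y ∈ ∅
  x = 4: [0↦0, 1↦2, 2↦0, 3↦3, 4↦0]  zeros at y ∈ {0, 2, 4}
Collecting zeros: affine points = {(0, 2), (0, 3), (2, 2), (4, 0), (4, 2), (4, 4)}.
Total count |C(F_5)_aff| = 6.


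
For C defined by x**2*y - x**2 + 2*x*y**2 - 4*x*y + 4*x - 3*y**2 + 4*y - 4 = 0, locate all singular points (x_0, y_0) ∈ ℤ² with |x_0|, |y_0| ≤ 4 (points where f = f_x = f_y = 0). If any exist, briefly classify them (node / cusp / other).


Singular points: {(2, 0)}; classification: node.

Compute partial derivatives:
  f_x = 2*x*y - 2*x + 2*y**2 - 4*y + 4.
  f_y = x**2 + 4*x*y - 4*x - 6*y + 4.
Scan x_0 ∈ {−4, ..., 4}. For each x_0, f_y(x_0, y) is a polynomial in y; find its integer roots y ∈ {−4, ..., 4}, then test f_x and f at those candidates.
  x = -4: f_y(-4, y) = 36 - 22*y; no integer root y with |y| ≤ 4.
  x = -3: f_y(-3, y) = 25 - 18*y; no integer root y with |y| ≤ 4.
  x = -2: f_y(-2, y) = 16 - 14*y; no integer root y with |y| ≤ 4.
  x = -1: f_y(-1, y) = 9 - 10*y; no integer root y with |y| ≤ 4.
  x = 0: f_y(0, y) = 4 - 6*y; no integer root y with |y| ≤ 4.
  x = 1: f_y(1, y) = 1 - 2*y; no integer root y with |y| ≤ 4.
  x = 2: f_y(2, y) = 2*y; vanishes at y ∈ {0}. (2, 0): f_x = 0, f = 0 — SINGULAR.
  x = 3: f_y(3, y) = 6*y + 1; no integer root y with |y| ≤ 4.
  x = 4: f_y(4, y) = 10*y + 4; no integer root y with |y| ≤ 4.
Only singular point on the grid: (2, 0).
Classify: substitute x = 2 + u, y = 0 + v and expand: f = u**2*v - u**2 + 2*u*v**2 + v**2.
No constant or linear terms (consistent with a singular point). Quadratic part: -u**2 + v**2. Cubic part: u**2*v + 2*u*v**2.
The quadratic part v**2 - u**2 = (v − u)(v + u) splits into two distinct linear factors, so there are two distinct tangent lines y − 0 = ±(x − 2) — this is a node (ordinary double point).
Classification: node.


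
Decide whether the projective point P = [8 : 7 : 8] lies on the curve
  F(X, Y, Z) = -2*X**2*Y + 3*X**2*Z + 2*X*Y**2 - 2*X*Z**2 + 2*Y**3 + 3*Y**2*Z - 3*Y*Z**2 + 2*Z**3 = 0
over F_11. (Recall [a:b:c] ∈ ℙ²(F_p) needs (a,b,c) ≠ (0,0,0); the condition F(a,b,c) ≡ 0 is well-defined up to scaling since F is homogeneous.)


F(8,7,8) ≡ 6 (mod 11); P is NOT on the curve.

Evaluate F(8, 7, 8) term-by-term (mod 11).
  -2*X**2*Y ↦ -2·64·7·1 = -896
  3*X**2*Z ↦ 3·64·1·8 = 1536
  2*X*Y**2 ↦ 2·8·49·1 = 784
  -2*X*Z**2 ↦ -2·8·1·64 = -1024
  2*Y**3 ↦ 2·1·343·1 = 686
  3*Y**2*Z ↦ 3·1·49·8 = 1176
  -3*Y*Z**2 ↦ -3·1·7·64 = -1344
  2*Z**3 ↦ 2·1·1·512 = 1024
Sum: F(8, 7, 8) = (-896) + (1536) + (784) + (-1024) + (686) + (1176) + (-1344) + (1024) = 1942.
Reducing mod 11: 1942 ≡ 6 (mod 11).
Since F(a, b, c) ≡ 6 ≠ 0 (mod 11), P does NOT lie on the curve.


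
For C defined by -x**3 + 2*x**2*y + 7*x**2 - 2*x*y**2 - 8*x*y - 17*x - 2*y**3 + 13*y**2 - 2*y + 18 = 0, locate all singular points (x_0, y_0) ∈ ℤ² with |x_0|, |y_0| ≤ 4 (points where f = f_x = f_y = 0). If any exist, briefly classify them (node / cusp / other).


Singular points: {(3, 1)}; classification: cusp.

Compute partial derivatives:
  f_x = -3*x**2 + 4*x*y + 14*x - 2*y**2 - 8*y - 17.
  f_y = 2*x**2 - 4*x*y - 8*x - 6*y**2 + 26*y - 2.
Scan x_0 ∈ {−4, ..., 4}. For each x_0, f_y(x_0, y) is a polynomial in y; find its integer roots y ∈ {−4, ..., 4}, then test f_x and f at those candidates.
  x = -4: f_y(-4, y) = -6*y**2 + 42*y + 62; no integer root y with |y| ≤ 4.
  x = -3: f_y(-3, y) = -6*y**2 + 38*y + 40; no integer root y with |y| ≤ 4.
  x = -2: f_y(-2, y) = -6*y**2 + 34*y + 22; no integer root y with |y| ≤ 4.
  x = -1: f_y(-1, y) = -6*y**2 + 30*y + 8; no integer root y with |y| ≤ 4.
  x = 0: f_y(0, y) = -6*y**2 + 26*y - 2; no integer root y with |y| ≤ 4.
  x = 1: f_y(1, y) = -6*y**2 + 22*y - 8; no integer root y with |y| ≤ 4.
  x = 2: f_y(2, y) = -6*y**2 + 18*y - 10; no integer root y with |y| ≤ 4.
  x = 3: f_y(3, y) = -6*y**2 + 14*y - 8; vanishes at y ∈ {1}. (3, 1): f_x = 0, f = 0 — SINGULAR.
  x = 4: f_y(4, y) = -6*y**2 + 10*y - 2; no integer root y with |y| ≤ 4.
Only singular point on the grid: (3, 1).
Classify: substitute x = 3 + u, y = 1 + v and expand: f = -u**3 + 2*u**2*v - 2*u*v**2 - 2*v**3 + v**2.
No constant or linear terms (consistent with a singular point). Quadratic part: v**2. Cubic part: -u**3 + 2*u**2*v - 2*u*v**2 - 2*v**3.
The quadratic part v**2 is a perfect square, so there is a single (double) tangent line v = 0, i.e. y = 1. Restricting the cubic part to that line (v = 0) leaves -u**3 ≠ 0, so f is not divisible by v and the branch is v² ≈ u**3 to lowest order — this is a cusp.
Classification: cusp.


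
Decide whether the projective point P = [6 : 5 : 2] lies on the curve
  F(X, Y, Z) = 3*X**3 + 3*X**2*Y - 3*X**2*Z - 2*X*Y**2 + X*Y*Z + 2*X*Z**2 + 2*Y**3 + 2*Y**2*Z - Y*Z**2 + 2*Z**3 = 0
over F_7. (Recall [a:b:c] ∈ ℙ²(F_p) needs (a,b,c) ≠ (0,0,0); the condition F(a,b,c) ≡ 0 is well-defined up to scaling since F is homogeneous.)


F(6,5,2) ≡ 6 (mod 7); P is NOT on the curve.

Evaluate F(6, 5, 2) term-by-term (mod 7).
  3*X**3 ↦ 3·216·1·1 = 648
  3*X**2*Y ↦ 3·36·5·1 = 540
  -3*X**2*Z ↦ -3·36·1·2 = -216
  -2*X*Y**2 ↦ -2·6·25·1 = -300
  X*Y*Z ↦ 1·6·5·2 = 60
  2*X*Z**2 ↦ 2·6·1·4 = 48
  2*Y**3 ↦ 2·1·125·1 = 250
  2*Y**2*Z ↦ 2·1·25·2 = 100
  -Y*Z**2 ↦ -1·1·5·4 = -20
  2*Z**3 ↦ 2·1·1·8 = 16
Sum: F(6, 5, 2) = (648) + (540) + (-216) + (-300) + (60) + (48) + (250) + (100) + (-20) + (16) = 1126.
Reducing mod 7: 1126 ≡ 6 (mod 7).
Since F(a, b, c) ≡ 6 ≠ 0 (mod 7), P does NOT lie on the curve.


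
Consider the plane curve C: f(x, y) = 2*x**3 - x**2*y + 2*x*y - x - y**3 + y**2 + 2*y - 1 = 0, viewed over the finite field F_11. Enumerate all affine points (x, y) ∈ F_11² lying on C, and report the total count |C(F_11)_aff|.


Affine F_11-points: {(1, 0), (2, 5), (3, 2), (3, 5), (5, 1), (5, 3), (5, 8), (6, 3), (7, 3), (9, 6)}; count = 10.

For each of the 121 pairs (x, y) ∈ F_11², evaluate f(x, y) mod 11. Record the zeros.
  x = 0: [0↦10, 1↦1, 2↦10, 3↦9, 4↦3, 5↦8, 6↦7, 7↦5, 8↦7, 9↦7, 10↦10]  zeros at y ∈ ∅
  x = 1: [0↦0, 1↦3, 2↦2, 3↦2, 4↦8, 5↦3, 6↦3, 7↦2, 8↦5, 9↦6, 10↦10]  zeros at y ∈ {0}
  x = 2: [0↦2, 1↦4, 2↦2, 3↦1, 4↦6, 5↦0, 6↦10, 7↦8, 8↦10, 9↦10, 10↦2]  zeros at y ∈ {5}
  x = 3: [0↦6, 1↦5, 2↦0, 3↦7, 4↦9, 5↦0, 6↦7, 7↦2, 8↦1, 9↦9, 10↦9]  zeros at y ∈ {2, 5}
  x = 4: [0↦2, 1↦7, 2↦8, 3↦10, 4↦7, 5↦4, 6↦6, 7↦7, 8↦1, 9↦4, 10↦10]  zeros at y ∈ ∅
  x = 5: [0↦2, 1↦0, 2↦5, 3↦0, 4↦1, 5↦2, 6↦8, 7↦2, 8↦0, 9↦7, 10↦6]  zeros at y ∈ {1, 3, 8}
  x = 6: [0↦7, 1↦7, 2↦3, 3↦0, 4↦3, 5↦6, 6↦3, 7↦10, 8↦10, 9↦8, 10↦9]  zeros at y ∈ {3}
  x = 7: [0↦7, 1↦7, 2↦3, 3↦0, 4↦3, 5↦6, 6↦3, 7↦10, 8↦10, 9↦8, 10↦9]  zeros at y ∈ {3}
  x = 8: [0↦3, 1↦1, 2↦6, 3↦1, 4↦2, 5↦3, 6↦9, 7↦3, 8↦1, 9↦8, 10↦7]  zeros at y ∈ ∅
  x = 9: [0↦7, 1↦1, 2↦2, 3↦4, 4↦1, 5↦9, 6↦0, 7↦1, 8↦6, 9↦9, 10↦4]  zeros at y ∈ {6}
  x = 10: [0↦9, 1↦8, 2↦3, 3↦10, 4↦1, 5↦3, 6↦10, 7↦5, 8↦4, 9↦1, 10↦1]  zeros at y ∈ ∅
Collecting zeros: affine points = {(1, 0), (2, 5), (3, 2), (3, 5), (5, 1), (5, 3), (5, 8), (6, 3), (7, 3), (9, 6)}.
Total count |C(F_11)_aff| = 10.


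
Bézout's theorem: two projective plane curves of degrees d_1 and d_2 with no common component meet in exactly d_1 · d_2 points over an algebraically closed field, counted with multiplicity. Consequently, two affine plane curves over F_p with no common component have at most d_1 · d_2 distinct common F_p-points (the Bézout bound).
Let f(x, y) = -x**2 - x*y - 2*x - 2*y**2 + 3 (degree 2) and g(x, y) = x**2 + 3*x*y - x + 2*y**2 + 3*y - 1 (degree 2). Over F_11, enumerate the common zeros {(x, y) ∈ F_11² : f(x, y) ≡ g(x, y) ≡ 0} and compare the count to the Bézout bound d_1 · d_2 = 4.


Common zeros: {(8, 0)}; count = 1; Bézout bound = 4.

deg(f) = 2, deg(g) = 2, so Bézout bound = 4.
Scan x ∈ F_11. For each x, list the y ∈ F_11 with f(x, y) ≡ 0 and those with g(x, y) ≡ 0 (mod 11); the common zeros in that column are the intersection.
  x = 0: f ≡ 0 at y ∈ ∅; g ≡ 0 at y ∈ ∅; common: ∅.
  x = 1: f ≡ 0 at y ∈ {0, 5}; g ≡ 0 at y ∈ {4}; common: ∅.
  x = 2: f ≡ 0 at y ∈ ∅; g ≡ 0 at y ∈ ∅; common: ∅.
  x = 3: f ≡ 0 at y ∈ {5, 10}; g ≡ 0 at y ∈ {7, 9}; common: ∅.
  x = 4: f ≡ 0 at y ∈ ∅; g ≡ 0 at y ∈ {0, 9}; common: ∅.
  x = 5: f ≡ 0 at y ∈ {7}; g ≡ 0 at y ∈ ∅; common: ∅.
  x = 6: f ≡ 0 at y ∈ ∅; g ≡ 0 at y ∈ {3}; common: ∅.
  x = 7: f ≡ 0 at y ∈ {3, 10}; g ≡ 0 at y ∈ ∅; common: ∅.
  x = 8: f ≡ 0 at y ∈ {0, 7}; g ≡ 0 at y ∈ {0, 3}; common: {0}.
  x = 9: f ≡ 0 at y ∈ ∅; g ≡ 0 at y ∈ ∅; common: ∅.
  x = 10: f ≡ 0 at y ∈ {3}; g ≡ 0 at y ∈ {4, 7}; common: ∅.
Collecting: common zeros = {(8, 0)}, so the count is 1.
Comparison with the Bézout bound: 1 ≤ 4 = deg(f)·deg(g), as expected for curves with no common component (the affine F_11-count falls short of the bound because intersections may lie at infinity, over extension fields, or carry multiplicity).


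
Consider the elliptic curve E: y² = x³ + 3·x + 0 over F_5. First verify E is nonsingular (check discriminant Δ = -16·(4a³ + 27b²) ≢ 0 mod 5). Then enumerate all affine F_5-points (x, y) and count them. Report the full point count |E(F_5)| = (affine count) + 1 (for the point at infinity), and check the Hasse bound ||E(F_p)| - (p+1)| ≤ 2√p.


Affine points = {(0, 0), (1, 2), (1, 3), (2, 2), (2, 3), (3, 1), (3, 4), (4, 1), (4, 4)}; affine count = 9; |E(F_5)| = 10.

Discriminant check: Δ ∝ 4a³ + 27b² = 4·3³ + 27·0² = 4·27 + 27·0 ≡ 3 (mod 5). Nonzero ⇒ E is nonsingular.
For each x ∈ F_5, compute rhs = x³ + 3·x + 0 mod 5, then count y ∈ F_5 with y² ≡ rhs.
  x = 0: rhs = 0, matching y values: 0 (1 points).
  x = 1: rhs = 4, matching y values: 2, 3 (2 points).
  x = 2: rhs = 4, matching y values: 2, 3 (2 points).
  x = 3: rhs = 1, matching y values: 1, 4 (2 points).
  x = 4: rhs = 1, matching y values: 1, 4 (2 points).
Total affine count: 9.
Full point count |E(F_5)| = 9 + 1 = 10.
Hasse bound: |10 − (5+1)| = |4| = 4 ≤ 2√5 ≈ 4.4721 ✓.
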